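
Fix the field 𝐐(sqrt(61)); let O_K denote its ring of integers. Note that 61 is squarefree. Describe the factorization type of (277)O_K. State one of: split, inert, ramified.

inert

61 mod 4 = 1, hence disc K = 61 and O_K = ℤ[(1+√61)/2].
277 ∤ 61, so 277 is unramified.
Euler's criterion: 61^138 mod 277 = 276. Thus (61|277) = -1.
d is a non-residue mod p, hence 277 remains inert in O_K.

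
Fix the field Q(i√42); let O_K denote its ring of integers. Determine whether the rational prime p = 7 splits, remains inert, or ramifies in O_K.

ramified — (7) = 𝔭²

d = -42 ≡ 2 (mod 4), so O_K = ℤ[√-42] and disc(K) = 4d = -168.
Ramification test: 7 | -168. The prime 7 ramifies in K.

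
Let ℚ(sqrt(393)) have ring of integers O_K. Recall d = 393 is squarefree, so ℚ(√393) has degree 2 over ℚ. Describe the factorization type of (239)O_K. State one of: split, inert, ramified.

239 remains inert

393 mod 4 = 1, hence disc K = 393 and O_K = ℤ[(1+√393)/2].
Since gcd(239, 393) = 1 the prime 239 does not ramify.
Legendre symbol by Euler's criterion: (393/239) ≡ 393^119 ≡ 238 (mod 239), i.e. (393/239) = -1.
Legendre symbol -1 ⇒ 239 is inert.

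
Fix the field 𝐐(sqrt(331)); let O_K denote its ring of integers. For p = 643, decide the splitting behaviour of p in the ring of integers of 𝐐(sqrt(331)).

331 mod 4 = 3, hence disc K = 4·331 = 1324 and O_K = ℤ[√331].
643 ∤ 1324, so 643 is unramified.
(331/643) = 331^321 mod 643 = 1, giving Legendre symbol 1.
Legendre symbol 1 ⇒ 643 is split.

643 splits in O_K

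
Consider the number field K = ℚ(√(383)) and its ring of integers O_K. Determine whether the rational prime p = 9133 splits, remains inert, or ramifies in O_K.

d = 383 ≡ 3 (mod 4), so O_K = ℤ[√383] and disc(K) = 4d = 1532.
Since gcd(9133, 1532) = 1 the prime 9133 does not ramify.
(383/9133) = 383^4566 mod 9133 = 1, giving Legendre symbol 1.
(383/9133) = 1, so 9133 splits.

split — (9133) = 𝔭₁𝔭₂ with 𝔭₁ ≠ 𝔭₂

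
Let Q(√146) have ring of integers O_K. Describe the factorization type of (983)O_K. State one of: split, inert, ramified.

d = 146 ≡ 2 (mod 4), so O_K = ℤ[√146] and disc(K) = 4d = 584.
983 ∤ 584, so 983 is unramified.
Legendre symbol by Euler's criterion: (146/983) ≡ 146^491 ≡ 982 (mod 983), i.e. (146/983) = -1.
d is a non-residue mod p, hence 983 remains inert in O_K.

inert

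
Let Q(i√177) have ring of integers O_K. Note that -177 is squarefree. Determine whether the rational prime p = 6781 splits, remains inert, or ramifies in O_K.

inert — (6781) stays prime in O_K

-177 mod 4 = 3, hence disc K = 4·(-177) = -708 and O_K = ℤ[√-177].
disc(K) = -708 is not divisible by 6781; 6781 is unramified.
Euler's criterion: (-177)^3390 mod 6781 = 6780. Thus (-177|6781) = -1.
d is a non-residue mod p, hence 6781 remains inert in O_K.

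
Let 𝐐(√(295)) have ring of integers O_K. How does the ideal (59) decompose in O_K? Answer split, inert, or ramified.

ramifies in O_K

295 mod 4 = 3, hence disc K = 4·295 = 1180 and O_K = ℤ[√295].
59 divides disc(K) = 1180, so 59 ramifies.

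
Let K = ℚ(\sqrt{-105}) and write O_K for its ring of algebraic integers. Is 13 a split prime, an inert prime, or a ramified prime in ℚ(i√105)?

Since -105 ≢ 1 mod 4, the ring of integers is ℤ[√-105] with discriminant 4·(-105) = -420.
Since gcd(13, -420) = 1 the prime 13 does not ramify.
(-105/13) = 12^6 mod 13 = 1, giving Legendre symbol 1.
Legendre symbol 1 ⇒ 13 is split.

p splits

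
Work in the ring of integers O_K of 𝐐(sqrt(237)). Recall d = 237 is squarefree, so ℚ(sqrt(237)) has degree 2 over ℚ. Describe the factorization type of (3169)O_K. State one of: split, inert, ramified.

237 mod 4 = 1, hence disc K = 237 and O_K = ℤ[(1+√237)/2].
Since gcd(3169, 237) = 1 the prime 3169 does not ramify.
Legendre symbol by Euler's criterion: (237/3169) ≡ 237^1584 ≡ 1 (mod 3169), i.e. (237/3169) = 1.
(237/3169) = 1, so 3169 splits.

split — (3169) = 𝔭₁𝔭₂ with 𝔭₁ ≠ 𝔭₂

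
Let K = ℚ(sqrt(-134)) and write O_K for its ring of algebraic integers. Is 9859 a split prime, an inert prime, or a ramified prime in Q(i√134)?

-134 mod 4 = 2, hence disc K = 4·(-134) = -536 and O_K = ℤ[√-134].
9859 ∤ -536, so 9859 is unramified.
Legendre symbol by Euler's criterion: (-134/9859) ≡ (-134)^4929 ≡ 9858 (mod 9859), i.e. (-134/9859) = -1.
Legendre symbol -1 ⇒ 9859 is inert.

remains prime (inert)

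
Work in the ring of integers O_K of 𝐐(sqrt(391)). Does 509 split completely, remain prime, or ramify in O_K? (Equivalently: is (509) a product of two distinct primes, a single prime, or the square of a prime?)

391 mod 4 = 3, hence disc K = 4·391 = 1564 and O_K = ℤ[√391].
509 ∤ 1564, so 509 is unramified.
Legendre symbol by Euler's criterion: (391/509) ≡ 391^254 ≡ 1 (mod 509), i.e. (391/509) = 1.
d is a quadratic residue mod p, hence 509 splits in O_K.

509 splits in O_K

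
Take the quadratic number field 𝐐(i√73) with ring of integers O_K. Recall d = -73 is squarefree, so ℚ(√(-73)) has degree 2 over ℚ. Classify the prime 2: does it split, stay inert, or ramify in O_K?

p ramifies

Since -73 ≢ 1 mod 4, the ring of integers is ℤ[√-73] with discriminant 4·(-73) = -292.
Ramification test: 2 | -292. The prime 2 ramifies in K.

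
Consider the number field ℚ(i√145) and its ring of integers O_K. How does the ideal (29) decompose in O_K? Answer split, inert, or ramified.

ramified

Since -145 ≢ 1 mod 4, the ring of integers is ℤ[√-145] with discriminant 4·(-145) = -580.
disc(K) = -580 = 29·(-20), so p = 29 is ramified.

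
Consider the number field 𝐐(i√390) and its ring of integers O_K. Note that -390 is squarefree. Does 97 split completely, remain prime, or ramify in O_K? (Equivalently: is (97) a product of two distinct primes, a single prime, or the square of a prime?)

d = -390 ≡ 2 (mod 4), so O_K = ℤ[√-390] and disc(K) = 4d = -1560.
97 ∤ -1560, so 97 is unramified.
(-390/97) = 95^48 mod 97 = 1, giving Legendre symbol 1.
(-390/97) = 1, so 97 splits.

split — (97) = 𝔭₁𝔭₂ with 𝔭₁ ≠ 𝔭₂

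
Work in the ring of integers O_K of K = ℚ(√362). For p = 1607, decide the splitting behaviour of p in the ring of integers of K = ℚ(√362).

remains prime (inert)

Since 362 ≢ 1 mod 4, the ring of integers is ℤ[√362] with discriminant 4·362 = 1448.
Since gcd(1607, 1448) = 1 the prime 1607 does not ramify.
Compute (362/1607) via Euler: 362^((1607-1)/2) mod 1607 = 1606, so (362/1607) = -1.
(362/1607) = -1, so 1607 is inert.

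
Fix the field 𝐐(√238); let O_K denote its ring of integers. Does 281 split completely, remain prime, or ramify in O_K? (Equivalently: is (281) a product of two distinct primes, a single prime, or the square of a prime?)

split

Since 238 ≢ 1 mod 4, the ring of integers is ℤ[√238] with discriminant 4·238 = 952.
Since gcd(281, 952) = 1 the prime 281 does not ramify.
Legendre symbol by Euler's criterion: (238/281) ≡ 238^140 ≡ 1 (mod 281), i.e. (238/281) = 1.
Legendre symbol 1 ⇒ 281 is split.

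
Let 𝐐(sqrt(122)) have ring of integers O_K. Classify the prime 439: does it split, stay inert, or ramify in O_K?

Since 122 ≢ 1 mod 4, the ring of integers is ℤ[√122] with discriminant 4·122 = 488.
Since gcd(439, 488) = 1 the prime 439 does not ramify.
Euler's criterion: 122^219 mod 439 = 1. Thus (122|439) = 1.
d is a quadratic residue mod p, hence 439 splits in O_K.

split — (439) = 𝔭₁𝔭₂ with 𝔭₁ ≠ 𝔭₂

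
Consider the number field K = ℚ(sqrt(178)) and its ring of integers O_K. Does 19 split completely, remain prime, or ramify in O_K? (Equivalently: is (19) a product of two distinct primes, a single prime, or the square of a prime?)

splits completely

Since 178 ≢ 1 mod 4, the ring of integers is ℤ[√178] with discriminant 4·178 = 712.
19 ∤ 712, so 19 is unramified.
Euler's criterion: 178^9 mod 19 = 1. Thus (178|19) = 1.
d is a quadratic residue mod p, hence 19 splits in O_K.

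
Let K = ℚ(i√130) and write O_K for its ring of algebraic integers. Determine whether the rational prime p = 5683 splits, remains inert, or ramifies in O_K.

Since -130 ≢ 1 mod 4, the ring of integers is ℤ[√-130] with discriminant 4·(-130) = -520.
Since gcd(5683, -520) = 1 the prime 5683 does not ramify.
(-130/5683) = 5553^2841 mod 5683 = 1, giving Legendre symbol 1.
Legendre symbol 1 ⇒ 5683 is split.

split — (5683) = 𝔭₁𝔭₂ with 𝔭₁ ≠ 𝔭₂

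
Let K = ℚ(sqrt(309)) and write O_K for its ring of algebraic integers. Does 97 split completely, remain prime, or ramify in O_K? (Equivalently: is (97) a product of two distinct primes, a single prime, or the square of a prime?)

splits completely

d = 309 ≡ 1 (mod 4), so O_K = ℤ[(1+√309)/2] and disc(K) = d = 309.
disc(K) = 309 is not divisible by 97; 97 is unramified.
Euler's criterion: 309^48 mod 97 = 1. Thus (309|97) = 1.
Legendre symbol 1 ⇒ 97 is split.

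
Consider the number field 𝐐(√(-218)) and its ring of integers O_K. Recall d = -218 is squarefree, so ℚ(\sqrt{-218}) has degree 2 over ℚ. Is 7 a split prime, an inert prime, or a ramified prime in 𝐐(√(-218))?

-218 mod 4 = 2, hence disc K = 4·(-218) = -872 and O_K = ℤ[√-218].
7 ∤ -872, so 7 is unramified.
(-218/7) = 6^3 mod 7 = 6, giving Legendre symbol -1.
Legendre symbol -1 ⇒ 7 is inert.

7 remains inert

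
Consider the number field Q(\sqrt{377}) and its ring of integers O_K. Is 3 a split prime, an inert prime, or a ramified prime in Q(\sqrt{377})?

3 remains inert

377 mod 4 = 1, hence disc K = 377 and O_K = ℤ[(1+√377)/2].
Since gcd(3, 377) = 1 the prime 3 does not ramify.
Compute (377/3) via Euler: 2^((3-1)/2) mod 3 = 2, so (377/3) = -1.
d is a non-residue mod p, hence 3 remains inert in O_K.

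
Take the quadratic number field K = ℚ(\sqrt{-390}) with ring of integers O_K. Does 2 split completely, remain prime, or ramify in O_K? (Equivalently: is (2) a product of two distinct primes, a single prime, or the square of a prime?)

-390 mod 4 = 2, hence disc K = 4·(-390) = -1560 and O_K = ℤ[√-390].
2 divides disc(K) = -1560, so 2 ramifies.

2 is ramified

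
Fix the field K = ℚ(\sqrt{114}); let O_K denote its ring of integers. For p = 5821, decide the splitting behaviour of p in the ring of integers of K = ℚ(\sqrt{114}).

Since 114 ≢ 1 mod 4, the ring of integers is ℤ[√114] with discriminant 4·114 = 456.
Since gcd(5821, 456) = 1 the prime 5821 does not ramify.
Euler's criterion: 114^2910 mod 5821 = 5820. Thus (114|5821) = -1.
(114/5821) = -1, so 5821 is inert.

remains prime (inert)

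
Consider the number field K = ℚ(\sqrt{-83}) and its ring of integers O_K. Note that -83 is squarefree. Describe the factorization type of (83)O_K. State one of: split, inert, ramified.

ramified — (83) = 𝔭²

Since -83 ≡ 1 mod 4, the ring of integers is ℤ[(1+√-83)/2] with discriminant -83.
83 divides disc(K) = -83, so 83 ramifies.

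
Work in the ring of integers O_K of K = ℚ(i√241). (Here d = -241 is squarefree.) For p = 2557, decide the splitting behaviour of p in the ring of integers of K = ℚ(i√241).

p splits

d = -241 ≡ 3 (mod 4), so O_K = ℤ[√-241] and disc(K) = 4d = -964.
2557 ∤ -964, so 2557 is unramified.
Euler's criterion: (-241)^1278 mod 2557 = 1. Thus (-241|2557) = 1.
(-241/2557) = 1, so 2557 splits.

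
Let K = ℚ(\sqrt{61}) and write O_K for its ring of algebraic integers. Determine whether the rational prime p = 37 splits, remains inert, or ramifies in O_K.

inert

61 mod 4 = 1, hence disc K = 61 and O_K = ℤ[(1+√61)/2].
37 ∤ 61, so 37 is unramified.
Compute (61/37) via Euler: 24^((37-1)/2) mod 37 = 36, so (61/37) = -1.
Legendre symbol -1 ⇒ 37 is inert.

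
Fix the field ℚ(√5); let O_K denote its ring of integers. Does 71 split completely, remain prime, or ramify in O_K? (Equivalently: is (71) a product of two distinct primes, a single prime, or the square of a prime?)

split — (71) = 𝔭₁𝔭₂ with 𝔭₁ ≠ 𝔭₂

5 mod 4 = 1, hence disc K = 5 and O_K = ℤ[(1+√5)/2].
71 ∤ 5, so 71 is unramified.
Compute (5/71) via Euler: 5^((71-1)/2) mod 71 = 1, so (5/71) = 1.
d is a quadratic residue mod p, hence 71 splits in O_K.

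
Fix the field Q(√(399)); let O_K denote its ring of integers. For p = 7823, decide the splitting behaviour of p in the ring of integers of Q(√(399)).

remains prime (inert)

d = 399 ≡ 3 (mod 4), so O_K = ℤ[√399] and disc(K) = 4d = 1596.
7823 ∤ 1596, so 7823 is unramified.
Legendre symbol by Euler's criterion: (399/7823) ≡ 399^3911 ≡ 7822 (mod 7823), i.e. (399/7823) = -1.
d is a non-residue mod p, hence 7823 remains inert in O_K.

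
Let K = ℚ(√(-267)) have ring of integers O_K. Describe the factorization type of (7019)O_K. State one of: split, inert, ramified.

d = -267 ≡ 1 (mod 4), so O_K = ℤ[(1+√-267)/2] and disc(K) = d = -267.
7019 ∤ -267, so 7019 is unramified.
Legendre symbol by Euler's criterion: (-267/7019) ≡ (-267)^3509 ≡ 1 (mod 7019), i.e. (-267/7019) = 1.
d is a quadratic residue mod p, hence 7019 splits in O_K.

split — (7019) = 𝔭₁𝔭₂ with 𝔭₁ ≠ 𝔭₂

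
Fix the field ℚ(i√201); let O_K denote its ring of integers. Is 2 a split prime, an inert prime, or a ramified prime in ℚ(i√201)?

2 is ramified

-201 mod 4 = 3, hence disc K = 4·(-201) = -804 and O_K = ℤ[√-201].
disc(K) = -804 = 2·(-402), so p = 2 is ramified.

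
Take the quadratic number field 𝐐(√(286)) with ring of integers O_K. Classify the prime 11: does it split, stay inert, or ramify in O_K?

ramified

286 mod 4 = 2, hence disc K = 4·286 = 1144 and O_K = ℤ[√286].
Ramification test: 11 | 1144. The prime 11 ramifies in K.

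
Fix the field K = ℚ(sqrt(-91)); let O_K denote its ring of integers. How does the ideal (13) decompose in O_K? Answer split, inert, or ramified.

ramifies in O_K

-91 mod 4 = 1, hence disc K = -91 and O_K = ℤ[(1+√-91)/2].
13 divides disc(K) = -91, so 13 ramifies.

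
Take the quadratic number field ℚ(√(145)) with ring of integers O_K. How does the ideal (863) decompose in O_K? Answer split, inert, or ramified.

remains prime (inert)

Since 145 ≡ 1 mod 4, the ring of integers is ℤ[(1+√145)/2] with discriminant 145.
disc(K) = 145 is not divisible by 863; 863 is unramified.
Legendre symbol by Euler's criterion: (145/863) ≡ 145^431 ≡ 862 (mod 863), i.e. (145/863) = -1.
Legendre symbol -1 ⇒ 863 is inert.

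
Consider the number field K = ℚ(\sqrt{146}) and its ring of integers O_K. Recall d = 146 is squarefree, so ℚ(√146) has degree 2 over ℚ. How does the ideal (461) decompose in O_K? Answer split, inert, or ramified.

146 mod 4 = 2, hence disc K = 4·146 = 584 and O_K = ℤ[√146].
461 ∤ 584, so 461 is unramified.
Euler's criterion: 146^230 mod 461 = 460. Thus (146|461) = -1.
Legendre symbol -1 ⇒ 461 is inert.

inert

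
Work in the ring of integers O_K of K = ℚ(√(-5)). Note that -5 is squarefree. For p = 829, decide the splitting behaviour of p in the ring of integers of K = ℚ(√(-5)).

d = -5 ≡ 3 (mod 4), so O_K = ℤ[√-5] and disc(K) = 4d = -20.
829 ∤ -20, so 829 is unramified.
(-5/829) = 824^414 mod 829 = 1, giving Legendre symbol 1.
(-5/829) = 1, so 829 splits.

829 splits in O_K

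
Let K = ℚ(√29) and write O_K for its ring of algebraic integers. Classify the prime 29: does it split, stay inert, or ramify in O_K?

d = 29 ≡ 1 (mod 4), so O_K = ℤ[(1+√29)/2] and disc(K) = d = 29.
disc(K) = 29 = 29·1, so p = 29 is ramified.

ramified — (29) = 𝔭²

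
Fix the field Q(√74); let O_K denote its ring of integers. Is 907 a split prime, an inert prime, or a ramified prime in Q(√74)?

splits completely

Since 74 ≢ 1 mod 4, the ring of integers is ℤ[√74] with discriminant 4·74 = 296.
disc(K) = 296 is not divisible by 907; 907 is unramified.
(74/907) = 74^453 mod 907 = 1, giving Legendre symbol 1.
(74/907) = 1, so 907 splits.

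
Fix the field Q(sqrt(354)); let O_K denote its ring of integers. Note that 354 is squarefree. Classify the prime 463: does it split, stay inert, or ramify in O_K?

inert

d = 354 ≡ 2 (mod 4), so O_K = ℤ[√354] and disc(K) = 4d = 1416.
463 ∤ 1416, so 463 is unramified.
Legendre symbol by Euler's criterion: (354/463) ≡ 354^231 ≡ 462 (mod 463), i.e. (354/463) = -1.
d is a non-residue mod p, hence 463 remains inert in O_K.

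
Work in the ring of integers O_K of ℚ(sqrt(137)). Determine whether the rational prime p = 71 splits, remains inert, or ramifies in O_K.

Since 137 ≡ 1 mod 4, the ring of integers is ℤ[(1+√137)/2] with discriminant 137.
71 ∤ 137, so 71 is unramified.
Compute (137/71) via Euler: 66^((71-1)/2) mod 71 = 70, so (137/71) = -1.
d is a non-residue mod p, hence 71 remains inert in O_K.

inert — (71) stays prime in O_K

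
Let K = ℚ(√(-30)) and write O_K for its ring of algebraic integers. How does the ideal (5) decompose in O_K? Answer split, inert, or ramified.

d = -30 ≡ 2 (mod 4), so O_K = ℤ[√-30] and disc(K) = 4d = -120.
disc(K) = -120 = 5·(-24), so p = 5 is ramified.

ramified — (5) = 𝔭²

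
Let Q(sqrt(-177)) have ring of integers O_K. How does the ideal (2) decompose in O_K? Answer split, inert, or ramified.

ramified — (2) = 𝔭²

Since -177 ≢ 1 mod 4, the ring of integers is ℤ[√-177] with discriminant 4·(-177) = -708.
disc(K) = -708 = 2·(-354), so p = 2 is ramified.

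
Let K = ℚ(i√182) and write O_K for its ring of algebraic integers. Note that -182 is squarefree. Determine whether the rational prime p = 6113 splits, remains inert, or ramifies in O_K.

d = -182 ≡ 2 (mod 4), so O_K = ℤ[√-182] and disc(K) = 4d = -728.
disc(K) = -728 is not divisible by 6113; 6113 is unramified.
Euler's criterion: (-182)^3056 mod 6113 = 1. Thus (-182|6113) = 1.
Legendre symbol 1 ⇒ 6113 is split.

split — (6113) = 𝔭₁𝔭₂ with 𝔭₁ ≠ 𝔭₂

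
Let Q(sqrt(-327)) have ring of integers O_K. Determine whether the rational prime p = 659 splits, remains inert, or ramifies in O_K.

inert — (659) stays prime in O_K

d = -327 ≡ 1 (mod 4), so O_K = ℤ[(1+√-327)/2] and disc(K) = d = -327.
Since gcd(659, -327) = 1 the prime 659 does not ramify.
(-327/659) = 332^329 mod 659 = 658, giving Legendre symbol -1.
d is a non-residue mod p, hence 659 remains inert in O_K.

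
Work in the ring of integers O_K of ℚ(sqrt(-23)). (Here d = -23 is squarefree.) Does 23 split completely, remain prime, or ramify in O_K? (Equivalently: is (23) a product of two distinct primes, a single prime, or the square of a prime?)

-23 mod 4 = 1, hence disc K = -23 and O_K = ℤ[(1+√-23)/2].
Ramification test: 23 | -23. The prime 23 ramifies in K.

ramified — (23) = 𝔭²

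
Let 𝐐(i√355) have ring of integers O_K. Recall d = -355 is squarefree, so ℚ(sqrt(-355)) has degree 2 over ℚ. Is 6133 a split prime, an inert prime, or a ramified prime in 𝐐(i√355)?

inert

Since -355 ≡ 1 mod 4, the ring of integers is ℤ[(1+√-355)/2] with discriminant -355.
Since gcd(6133, -355) = 1 the prime 6133 does not ramify.
Compute (-355/6133) via Euler: 5778^((6133-1)/2) mod 6133 = 6132, so (-355/6133) = -1.
(-355/6133) = -1, so 6133 is inert.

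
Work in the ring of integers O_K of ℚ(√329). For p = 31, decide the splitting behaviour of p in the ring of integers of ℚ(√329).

d = 329 ≡ 1 (mod 4), so O_K = ℤ[(1+√329)/2] and disc(K) = d = 329.
31 ∤ 329, so 31 is unramified.
Legendre symbol by Euler's criterion: (329/31) ≡ 329^15 ≡ 1 (mod 31), i.e. (329/31) = 1.
(329/31) = 1, so 31 splits.

split — (31) = 𝔭₁𝔭₂ with 𝔭₁ ≠ 𝔭₂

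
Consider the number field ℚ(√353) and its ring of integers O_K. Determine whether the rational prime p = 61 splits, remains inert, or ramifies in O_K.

353 mod 4 = 1, hence disc K = 353 and O_K = ℤ[(1+√353)/2].
61 ∤ 353, so 61 is unramified.
Legendre symbol by Euler's criterion: (353/61) ≡ 353^30 ≡ 1 (mod 61), i.e. (353/61) = 1.
(353/61) = 1, so 61 splits.

p splits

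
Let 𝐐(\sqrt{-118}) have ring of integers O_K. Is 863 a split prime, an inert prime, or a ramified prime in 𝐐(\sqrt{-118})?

p is inert

Since -118 ≢ 1 mod 4, the ring of integers is ℤ[√-118] with discriminant 4·(-118) = -472.
disc(K) = -472 is not divisible by 863; 863 is unramified.
Legendre symbol by Euler's criterion: (-118/863) ≡ (-118)^431 ≡ 862 (mod 863), i.e. (-118/863) = -1.
Legendre symbol -1 ⇒ 863 is inert.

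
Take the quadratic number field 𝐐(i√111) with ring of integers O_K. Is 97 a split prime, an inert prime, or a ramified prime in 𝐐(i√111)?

p is inert

Since -111 ≡ 1 mod 4, the ring of integers is ℤ[(1+√-111)/2] with discriminant -111.
Since gcd(97, -111) = 1 the prime 97 does not ramify.
(-111/97) = 83^48 mod 97 = 96, giving Legendre symbol -1.
Legendre symbol -1 ⇒ 97 is inert.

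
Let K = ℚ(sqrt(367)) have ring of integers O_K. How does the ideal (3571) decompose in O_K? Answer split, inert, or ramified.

Since 367 ≢ 1 mod 4, the ring of integers is ℤ[√367] with discriminant 4·367 = 1468.
disc(K) = 1468 is not divisible by 3571; 3571 is unramified.
Compute (367/3571) via Euler: 367^((3571-1)/2) mod 3571 = 3570, so (367/3571) = -1.
Legendre symbol -1 ⇒ 3571 is inert.

remains prime (inert)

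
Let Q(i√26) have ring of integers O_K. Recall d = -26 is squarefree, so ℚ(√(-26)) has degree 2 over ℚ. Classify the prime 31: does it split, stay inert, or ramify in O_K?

d = -26 ≡ 2 (mod 4), so O_K = ℤ[√-26] and disc(K) = 4d = -104.
disc(K) = -104 is not divisible by 31; 31 is unramified.
Legendre symbol by Euler's criterion: (-26/31) ≡ (-26)^15 ≡ 1 (mod 31), i.e. (-26/31) = 1.
(-26/31) = 1, so 31 splits.

split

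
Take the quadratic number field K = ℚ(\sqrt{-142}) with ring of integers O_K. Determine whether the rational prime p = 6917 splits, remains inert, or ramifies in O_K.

remains prime (inert)

-142 mod 4 = 2, hence disc K = 4·(-142) = -568 and O_K = ℤ[√-142].
disc(K) = -568 is not divisible by 6917; 6917 is unramified.
Legendre symbol by Euler's criterion: (-142/6917) ≡ (-142)^3458 ≡ 6916 (mod 6917), i.e. (-142/6917) = -1.
Legendre symbol -1 ⇒ 6917 is inert.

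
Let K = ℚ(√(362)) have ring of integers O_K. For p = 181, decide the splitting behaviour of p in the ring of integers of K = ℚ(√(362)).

d = 362 ≡ 2 (mod 4), so O_K = ℤ[√362] and disc(K) = 4d = 1448.
disc(K) = 1448 = 181·8, so p = 181 is ramified.

ramified — (181) = 𝔭²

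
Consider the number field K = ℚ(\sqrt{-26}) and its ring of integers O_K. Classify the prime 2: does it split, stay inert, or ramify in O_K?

d = -26 ≡ 2 (mod 4), so O_K = ℤ[√-26] and disc(K) = 4d = -104.
disc(K) = -104 = 2·(-52), so p = 2 is ramified.

ramified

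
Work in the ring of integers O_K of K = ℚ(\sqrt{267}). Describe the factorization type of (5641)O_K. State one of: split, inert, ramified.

267 mod 4 = 3, hence disc K = 4·267 = 1068 and O_K = ℤ[√267].
5641 ∤ 1068, so 5641 is unramified.
Legendre symbol by Euler's criterion: (267/5641) ≡ 267^2820 ≡ 1 (mod 5641), i.e. (267/5641) = 1.
Legendre symbol 1 ⇒ 5641 is split.

split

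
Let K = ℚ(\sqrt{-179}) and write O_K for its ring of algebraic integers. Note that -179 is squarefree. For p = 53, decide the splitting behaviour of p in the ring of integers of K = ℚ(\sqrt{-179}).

d = -179 ≡ 1 (mod 4), so O_K = ℤ[(1+√-179)/2] and disc(K) = d = -179.
disc(K) = -179 is not divisible by 53; 53 is unramified.
Compute (-179/53) via Euler: 33^((53-1)/2) mod 53 = 52, so (-179/53) = -1.
d is a non-residue mod p, hence 53 remains inert in O_K.

remains prime (inert)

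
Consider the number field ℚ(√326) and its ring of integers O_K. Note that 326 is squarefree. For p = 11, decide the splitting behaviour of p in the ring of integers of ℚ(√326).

326 mod 4 = 2, hence disc K = 4·326 = 1304 and O_K = ℤ[√326].
Since gcd(11, 1304) = 1 the prime 11 does not ramify.
Compute (326/11) via Euler: 7^((11-1)/2) mod 11 = 10, so (326/11) = -1.
Legendre symbol -1 ⇒ 11 is inert.

p is inert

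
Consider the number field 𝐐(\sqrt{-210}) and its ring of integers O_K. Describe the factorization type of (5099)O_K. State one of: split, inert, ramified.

Since -210 ≢ 1 mod 4, the ring of integers is ℤ[√-210] with discriminant 4·(-210) = -840.
5099 ∤ -840, so 5099 is unramified.
Compute (-210/5099) via Euler: 4889^((5099-1)/2) mod 5099 = 1, so (-210/5099) = 1.
Legendre symbol 1 ⇒ 5099 is split.

5099 splits in O_K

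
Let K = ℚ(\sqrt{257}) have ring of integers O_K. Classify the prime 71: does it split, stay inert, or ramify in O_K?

257 mod 4 = 1, hence disc K = 257 and O_K = ℤ[(1+√257)/2].
71 ∤ 257, so 71 is unramified.
Compute (257/71) via Euler: 44^((71-1)/2) mod 71 = 70, so (257/71) = -1.
(257/71) = -1, so 71 is inert.

p is inert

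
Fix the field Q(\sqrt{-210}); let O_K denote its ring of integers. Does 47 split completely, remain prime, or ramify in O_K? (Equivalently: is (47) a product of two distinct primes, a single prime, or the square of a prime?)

splits completely

d = -210 ≡ 2 (mod 4), so O_K = ℤ[√-210] and disc(K) = 4d = -840.
disc(K) = -840 is not divisible by 47; 47 is unramified.
Compute (-210/47) via Euler: 25^((47-1)/2) mod 47 = 1, so (-210/47) = 1.
(-210/47) = 1, so 47 splits.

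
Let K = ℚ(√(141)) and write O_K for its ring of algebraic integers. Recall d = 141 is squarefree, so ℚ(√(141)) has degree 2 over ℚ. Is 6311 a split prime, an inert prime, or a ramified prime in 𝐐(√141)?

splits completely

Since 141 ≡ 1 mod 4, the ring of integers is ℤ[(1+√141)/2] with discriminant 141.
Since gcd(6311, 141) = 1 the prime 6311 does not ramify.
(141/6311) = 141^3155 mod 6311 = 1, giving Legendre symbol 1.
Legendre symbol 1 ⇒ 6311 is split.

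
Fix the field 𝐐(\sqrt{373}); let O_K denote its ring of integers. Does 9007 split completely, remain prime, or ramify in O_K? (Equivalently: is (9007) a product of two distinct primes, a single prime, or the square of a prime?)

373 mod 4 = 1, hence disc K = 373 and O_K = ℤ[(1+√373)/2].
Since gcd(9007, 373) = 1 the prime 9007 does not ramify.
(373/9007) = 373^4503 mod 9007 = 1, giving Legendre symbol 1.
(373/9007) = 1, so 9007 splits.

split — (9007) = 𝔭₁𝔭₂ with 𝔭₁ ≠ 𝔭₂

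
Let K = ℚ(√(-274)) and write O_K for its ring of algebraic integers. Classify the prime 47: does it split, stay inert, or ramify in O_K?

Since -274 ≢ 1 mod 4, the ring of integers is ℤ[√-274] with discriminant 4·(-274) = -1096.
disc(K) = -1096 is not divisible by 47; 47 is unramified.
(-274/47) = 8^23 mod 47 = 1, giving Legendre symbol 1.
(-274/47) = 1, so 47 splits.

splits completely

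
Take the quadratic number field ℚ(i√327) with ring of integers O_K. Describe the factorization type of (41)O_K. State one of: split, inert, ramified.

Since -327 ≡ 1 mod 4, the ring of integers is ℤ[(1+√-327)/2] with discriminant -327.
disc(K) = -327 is not divisible by 41; 41 is unramified.
Euler's criterion: (-327)^20 mod 41 = 1. Thus (-327|41) = 1.
Legendre symbol 1 ⇒ 41 is split.

split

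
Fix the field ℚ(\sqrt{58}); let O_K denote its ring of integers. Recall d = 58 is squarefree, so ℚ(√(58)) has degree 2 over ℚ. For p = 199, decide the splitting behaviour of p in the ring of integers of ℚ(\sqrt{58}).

58 mod 4 = 2, hence disc K = 4·58 = 232 and O_K = ℤ[√58].
199 ∤ 232, so 199 is unramified.
Euler's criterion: 58^99 mod 199 = 1. Thus (58|199) = 1.
Legendre symbol 1 ⇒ 199 is split.

split — (199) = 𝔭₁𝔭₂ with 𝔭₁ ≠ 𝔭₂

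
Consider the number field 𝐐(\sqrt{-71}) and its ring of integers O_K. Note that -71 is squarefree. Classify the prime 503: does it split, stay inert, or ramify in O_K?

splits completely

-71 mod 4 = 1, hence disc K = -71 and O_K = ℤ[(1+√-71)/2].
disc(K) = -71 is not divisible by 503; 503 is unramified.
Euler's criterion: (-71)^251 mod 503 = 1. Thus (-71|503) = 1.
(-71/503) = 1, so 503 splits.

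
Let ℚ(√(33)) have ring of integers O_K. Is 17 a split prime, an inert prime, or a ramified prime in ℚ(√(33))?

split — (17) = 𝔭₁𝔭₂ with 𝔭₁ ≠ 𝔭₂

33 mod 4 = 1, hence disc K = 33 and O_K = ℤ[(1+√33)/2].
17 ∤ 33, so 17 is unramified.
Compute (33/17) via Euler: 16^((17-1)/2) mod 17 = 1, so (33/17) = 1.
d is a quadratic residue mod p, hence 17 splits in O_K.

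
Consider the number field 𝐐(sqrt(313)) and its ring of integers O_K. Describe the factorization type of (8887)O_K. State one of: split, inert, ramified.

inert

Since 313 ≡ 1 mod 4, the ring of integers is ℤ[(1+√313)/2] with discriminant 313.
8887 ∤ 313, so 8887 is unramified.
Euler's criterion: 313^4443 mod 8887 = 8886. Thus (313|8887) = -1.
Legendre symbol -1 ⇒ 8887 is inert.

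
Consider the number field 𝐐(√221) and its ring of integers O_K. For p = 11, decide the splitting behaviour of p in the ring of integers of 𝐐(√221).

d = 221 ≡ 1 (mod 4), so O_K = ℤ[(1+√221)/2] and disc(K) = d = 221.
Since gcd(11, 221) = 1 the prime 11 does not ramify.
Legendre symbol by Euler's criterion: (221/11) ≡ 221^5 ≡ 1 (mod 11), i.e. (221/11) = 1.
Legendre symbol 1 ⇒ 11 is split.

split — (11) = 𝔭₁𝔭₂ with 𝔭₁ ≠ 𝔭₂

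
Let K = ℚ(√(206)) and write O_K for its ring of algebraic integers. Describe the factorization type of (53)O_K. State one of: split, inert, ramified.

split

Since 206 ≢ 1 mod 4, the ring of integers is ℤ[√206] with discriminant 4·206 = 824.
53 ∤ 824, so 53 is unramified.
(206/53) = 47^26 mod 53 = 1, giving Legendre symbol 1.
(206/53) = 1, so 53 splits.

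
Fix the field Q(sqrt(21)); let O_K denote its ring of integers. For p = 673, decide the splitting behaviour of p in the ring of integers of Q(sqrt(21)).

split — (673) = 𝔭₁𝔭₂ with 𝔭₁ ≠ 𝔭₂

21 mod 4 = 1, hence disc K = 21 and O_K = ℤ[(1+√21)/2].
Since gcd(673, 21) = 1 the prime 673 does not ramify.
Legendre symbol by Euler's criterion: (21/673) ≡ 21^336 ≡ 1 (mod 673), i.e. (21/673) = 1.
(21/673) = 1, so 673 splits.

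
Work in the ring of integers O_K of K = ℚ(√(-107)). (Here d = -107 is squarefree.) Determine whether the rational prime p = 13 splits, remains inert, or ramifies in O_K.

Since -107 ≡ 1 mod 4, the ring of integers is ℤ[(1+√-107)/2] with discriminant -107.
13 ∤ -107, so 13 is unramified.
Compute (-107/13) via Euler: 10^((13-1)/2) mod 13 = 1, so (-107/13) = 1.
(-107/13) = 1, so 13 splits.

13 splits in O_K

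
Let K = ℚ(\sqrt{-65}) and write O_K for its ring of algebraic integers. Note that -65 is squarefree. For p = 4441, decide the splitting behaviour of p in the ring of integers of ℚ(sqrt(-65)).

4441 remains inert

Since -65 ≢ 1 mod 4, the ring of integers is ℤ[√-65] with discriminant 4·(-65) = -260.
4441 ∤ -260, so 4441 is unramified.
Euler's criterion: (-65)^2220 mod 4441 = 4440. Thus (-65|4441) = -1.
Legendre symbol -1 ⇒ 4441 is inert.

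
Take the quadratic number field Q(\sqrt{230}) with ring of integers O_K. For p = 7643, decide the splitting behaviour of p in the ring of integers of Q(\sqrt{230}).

Since 230 ≢ 1 mod 4, the ring of integers is ℤ[√230] with discriminant 4·230 = 920.
7643 ∤ 920, so 7643 is unramified.
Legendre symbol by Euler's criterion: (230/7643) ≡ 230^3821 ≡ 1 (mod 7643), i.e. (230/7643) = 1.
d is a quadratic residue mod p, hence 7643 splits in O_K.

splits completely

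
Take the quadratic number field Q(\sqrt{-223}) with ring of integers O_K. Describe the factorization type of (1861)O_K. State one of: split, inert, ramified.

-223 mod 4 = 1, hence disc K = -223 and O_K = ℤ[(1+√-223)/2].
Since gcd(1861, -223) = 1 the prime 1861 does not ramify.
Euler's criterion: (-223)^930 mod 1861 = 1860. Thus (-223|1861) = -1.
Legendre symbol -1 ⇒ 1861 is inert.

1861 remains inert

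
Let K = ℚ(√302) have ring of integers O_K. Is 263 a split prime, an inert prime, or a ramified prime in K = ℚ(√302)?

302 mod 4 = 2, hence disc K = 4·302 = 1208 and O_K = ℤ[√302].
263 ∤ 1208, so 263 is unramified.
Euler's criterion: 302^131 mod 263 = 1. Thus (302|263) = 1.
(302/263) = 1, so 263 splits.

263 splits in O_K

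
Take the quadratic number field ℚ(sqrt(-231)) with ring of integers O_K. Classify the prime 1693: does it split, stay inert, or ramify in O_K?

d = -231 ≡ 1 (mod 4), so O_K = ℤ[(1+√-231)/2] and disc(K) = d = -231.
disc(K) = -231 is not divisible by 1693; 1693 is unramified.
(-231/1693) = 1462^846 mod 1693 = 1, giving Legendre symbol 1.
(-231/1693) = 1, so 1693 splits.

splits completely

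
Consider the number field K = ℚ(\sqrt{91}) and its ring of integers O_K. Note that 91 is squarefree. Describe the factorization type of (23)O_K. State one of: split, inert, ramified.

d = 91 ≡ 3 (mod 4), so O_K = ℤ[√91] and disc(K) = 4d = 364.
23 ∤ 364, so 23 is unramified.
(91/23) = 22^11 mod 23 = 22, giving Legendre symbol -1.
d is a non-residue mod p, hence 23 remains inert in O_K.

inert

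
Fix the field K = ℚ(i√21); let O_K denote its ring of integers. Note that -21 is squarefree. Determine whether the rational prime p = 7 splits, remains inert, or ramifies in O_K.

-21 mod 4 = 3, hence disc K = 4·(-21) = -84 and O_K = ℤ[√-21].
7 divides disc(K) = -84, so 7 ramifies.

ramified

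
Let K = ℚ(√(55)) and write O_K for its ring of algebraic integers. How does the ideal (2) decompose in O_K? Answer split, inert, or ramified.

ramifies in O_K

55 mod 4 = 3, hence disc K = 4·55 = 220 and O_K = ℤ[√55].
Ramification test: 2 | 220. The prime 2 ramifies in K.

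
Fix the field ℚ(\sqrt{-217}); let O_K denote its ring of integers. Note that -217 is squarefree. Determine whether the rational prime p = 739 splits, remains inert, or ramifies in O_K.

-217 mod 4 = 3, hence disc K = 4·(-217) = -868 and O_K = ℤ[√-217].
739 ∤ -868, so 739 is unramified.
Euler's criterion: (-217)^369 mod 739 = 1. Thus (-217|739) = 1.
(-217/739) = 1, so 739 splits.

splits completely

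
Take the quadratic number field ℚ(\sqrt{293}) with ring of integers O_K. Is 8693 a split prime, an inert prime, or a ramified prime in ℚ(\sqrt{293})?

p splits

d = 293 ≡ 1 (mod 4), so O_K = ℤ[(1+√293)/2] and disc(K) = d = 293.
8693 ∤ 293, so 8693 is unramified.
Legendre symbol by Euler's criterion: (293/8693) ≡ 293^4346 ≡ 1 (mod 8693), i.e. (293/8693) = 1.
(293/8693) = 1, so 8693 splits.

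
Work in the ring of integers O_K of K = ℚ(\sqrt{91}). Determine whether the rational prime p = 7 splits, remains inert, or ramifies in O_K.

ramified

d = 91 ≡ 3 (mod 4), so O_K = ℤ[√91] and disc(K) = 4d = 364.
disc(K) = 364 = 7·52, so p = 7 is ramified.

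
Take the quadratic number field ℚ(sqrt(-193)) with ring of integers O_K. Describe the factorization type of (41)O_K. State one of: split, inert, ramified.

inert

d = -193 ≡ 3 (mod 4), so O_K = ℤ[√-193] and disc(K) = 4d = -772.
disc(K) = -772 is not divisible by 41; 41 is unramified.
Euler's criterion: (-193)^20 mod 41 = 40. Thus (-193|41) = -1.
d is a non-residue mod p, hence 41 remains inert in O_K.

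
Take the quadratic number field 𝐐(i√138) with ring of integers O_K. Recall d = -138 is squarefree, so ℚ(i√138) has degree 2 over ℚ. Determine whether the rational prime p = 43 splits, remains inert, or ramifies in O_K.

remains prime (inert)

-138 mod 4 = 2, hence disc K = 4·(-138) = -552 and O_K = ℤ[√-138].
43 ∤ -552, so 43 is unramified.
Euler's criterion: (-138)^21 mod 43 = 42. Thus (-138|43) = -1.
d is a non-residue mod p, hence 43 remains inert in O_K.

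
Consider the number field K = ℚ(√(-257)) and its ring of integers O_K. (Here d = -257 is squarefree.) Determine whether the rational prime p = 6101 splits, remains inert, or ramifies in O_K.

d = -257 ≡ 3 (mod 4), so O_K = ℤ[√-257] and disc(K) = 4d = -1028.
Since gcd(6101, -1028) = 1 the prime 6101 does not ramify.
Legendre symbol by Euler's criterion: (-257/6101) ≡ (-257)^3050 ≡ 1 (mod 6101), i.e. (-257/6101) = 1.
Legendre symbol 1 ⇒ 6101 is split.

split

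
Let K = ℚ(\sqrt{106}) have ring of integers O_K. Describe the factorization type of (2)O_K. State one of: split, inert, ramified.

ramified — (2) = 𝔭²

d = 106 ≡ 2 (mod 4), so O_K = ℤ[√106] and disc(K) = 4d = 424.
Ramification test: 2 | 424. The prime 2 ramifies in K.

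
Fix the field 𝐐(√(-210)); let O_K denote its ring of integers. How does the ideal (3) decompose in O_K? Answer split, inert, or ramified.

3 is ramified

d = -210 ≡ 2 (mod 4), so O_K = ℤ[√-210] and disc(K) = 4d = -840.
disc(K) = -840 = 3·(-280), so p = 3 is ramified.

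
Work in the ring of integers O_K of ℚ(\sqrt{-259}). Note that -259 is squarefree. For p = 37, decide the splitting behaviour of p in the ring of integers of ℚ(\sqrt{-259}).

ramified

d = -259 ≡ 1 (mod 4), so O_K = ℤ[(1+√-259)/2] and disc(K) = d = -259.
37 divides disc(K) = -259, so 37 ramifies.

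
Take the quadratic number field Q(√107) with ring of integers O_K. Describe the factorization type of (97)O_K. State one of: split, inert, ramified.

Since 107 ≢ 1 mod 4, the ring of integers is ℤ[√107] with discriminant 4·107 = 428.
disc(K) = 428 is not divisible by 97; 97 is unramified.
Compute (107/97) via Euler: 10^((97-1)/2) mod 97 = 96, so (107/97) = -1.
d is a non-residue mod p, hence 97 remains inert in O_K.

97 remains inert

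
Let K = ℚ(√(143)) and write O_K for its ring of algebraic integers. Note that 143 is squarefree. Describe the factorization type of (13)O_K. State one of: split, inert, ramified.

p ramifies

143 mod 4 = 3, hence disc K = 4·143 = 572 and O_K = ℤ[√143].
Ramification test: 13 | 572. The prime 13 ramifies in K.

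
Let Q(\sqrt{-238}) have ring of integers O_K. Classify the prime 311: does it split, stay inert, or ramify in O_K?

d = -238 ≡ 2 (mod 4), so O_K = ℤ[√-238] and disc(K) = 4d = -952.
Since gcd(311, -952) = 1 the prime 311 does not ramify.
(-238/311) = 73^155 mod 311 = 1, giving Legendre symbol 1.
Legendre symbol 1 ⇒ 311 is split.

split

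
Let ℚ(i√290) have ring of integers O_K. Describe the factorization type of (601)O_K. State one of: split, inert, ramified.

inert — (601) stays prime in O_K

Since -290 ≢ 1 mod 4, the ring of integers is ℤ[√-290] with discriminant 4·(-290) = -1160.
Since gcd(601, -1160) = 1 the prime 601 does not ramify.
Euler's criterion: (-290)^300 mod 601 = 600. Thus (-290|601) = -1.
Legendre symbol -1 ⇒ 601 is inert.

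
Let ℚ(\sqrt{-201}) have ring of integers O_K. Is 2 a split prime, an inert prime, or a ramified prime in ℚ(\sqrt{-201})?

d = -201 ≡ 3 (mod 4), so O_K = ℤ[√-201] and disc(K) = 4d = -804.
disc(K) = -804 = 2·(-402), so p = 2 is ramified.

ramified — (2) = 𝔭²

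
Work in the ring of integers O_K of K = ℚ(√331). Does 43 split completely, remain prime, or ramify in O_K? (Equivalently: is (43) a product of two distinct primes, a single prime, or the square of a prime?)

p is inert

331 mod 4 = 3, hence disc K = 4·331 = 1324 and O_K = ℤ[√331].
disc(K) = 1324 is not divisible by 43; 43 is unramified.
Euler's criterion: 331^21 mod 43 = 42. Thus (331|43) = -1.
Legendre symbol -1 ⇒ 43 is inert.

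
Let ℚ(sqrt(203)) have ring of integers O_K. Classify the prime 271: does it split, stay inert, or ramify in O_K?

d = 203 ≡ 3 (mod 4), so O_K = ℤ[√203] and disc(K) = 4d = 812.
disc(K) = 812 is not divisible by 271; 271 is unramified.
Legendre symbol by Euler's criterion: (203/271) ≡ 203^135 ≡ 270 (mod 271), i.e. (203/271) = -1.
(203/271) = -1, so 271 is inert.

inert — (271) stays prime in O_K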